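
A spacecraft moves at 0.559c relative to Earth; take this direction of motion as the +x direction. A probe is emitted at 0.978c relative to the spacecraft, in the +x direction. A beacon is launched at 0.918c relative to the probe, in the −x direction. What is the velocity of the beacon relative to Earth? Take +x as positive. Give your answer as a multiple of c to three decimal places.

Apply u = (u' + v)/(1 + u'v/c²) successively, working outward toward Earth.
Start: velocity of the spacecraft relative to Earth = 0.5590c.
Compose with the probe (u' = 0.978 in the spacecraft frame): u_1 = (0.978 + 0.559) / (1 + 0.978·0.559) = 1.5370/1.5467 = 0.9937.
Compose with the beacon (u' = -0.918 in the probe frame): u_2 = (-0.918 + 0.994) / (1 + (-0.918)·0.994) = 0.0757/0.0878 = 0.8629.

+0.863c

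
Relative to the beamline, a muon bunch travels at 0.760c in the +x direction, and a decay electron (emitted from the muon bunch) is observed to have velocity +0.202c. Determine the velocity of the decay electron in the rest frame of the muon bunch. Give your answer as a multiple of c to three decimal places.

-0.659c

Invert the composition law: u' = (u − v)/(1 − uv/c²).
u' = (0.202 − 0.760) / (1 − (0.202)(0.760)) = -0.5580/0.8465 = -0.6592.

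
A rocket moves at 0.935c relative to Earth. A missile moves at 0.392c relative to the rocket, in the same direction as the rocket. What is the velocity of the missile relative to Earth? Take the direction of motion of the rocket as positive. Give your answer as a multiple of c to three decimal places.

0.971c

With v = 0.935 and u' = 0.392 (in units of c),
u = (u' + v)/(1 + u'v/c²):
u = (0.392 + 0.935) / (1 + 0.392·0.935) = 1.3270/1.3665 = 0.9711
(Galilean addition would give +1.327c, exceeding c.)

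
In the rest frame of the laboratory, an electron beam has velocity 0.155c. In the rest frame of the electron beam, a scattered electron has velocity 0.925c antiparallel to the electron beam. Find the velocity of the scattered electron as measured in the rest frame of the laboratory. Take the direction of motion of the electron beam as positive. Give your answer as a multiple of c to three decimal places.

-0.899c

With v = 0.155 and u' = -0.925 (in units of c),
u = (u' + v)/(1 + u'v/c²):
u = (-0.925 + 0.155) / (1 + (-0.925)·0.155) = -0.7700/0.8566 = -0.8989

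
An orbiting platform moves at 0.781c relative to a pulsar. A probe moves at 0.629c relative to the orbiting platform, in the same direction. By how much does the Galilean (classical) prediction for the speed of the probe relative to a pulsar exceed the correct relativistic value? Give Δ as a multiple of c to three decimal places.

Galilean: u_cl = 0.629 + 0.781 = 1.4100.
Relativistic: u_rel = (0.629 + 0.781) / (1 + 0.629·0.781) = 1.4100/1.4912 = 0.9455.
Δ = 1.4100 − 0.9455 = 0.4645.
(The classical prediction exceeds c; the relativistic result does not.)

Δ = 0.464c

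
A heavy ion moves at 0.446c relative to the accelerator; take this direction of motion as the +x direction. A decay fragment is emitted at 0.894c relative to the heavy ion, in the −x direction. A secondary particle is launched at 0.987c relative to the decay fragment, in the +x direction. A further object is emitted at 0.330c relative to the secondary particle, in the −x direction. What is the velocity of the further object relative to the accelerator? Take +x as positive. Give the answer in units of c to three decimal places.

+0.837c

Apply u = (u' + v)/(1 + u'v/c²) successively, working outward toward the accelerator.
Start: velocity of the heavy ion relative to the accelerator = 0.4460c.
Compose with the decay fragment (u' = -0.894 in the heavy ion frame): u_1 = (-0.894 + 0.446) / (1 + (-0.894)·0.446) = -0.4480/0.6013 = -0.7451.
Compose with the secondary particle (u' = 0.987 in the decay fragment frame): u_2 = (0.987 + (-0.745)) / (1 + 0.987·(-0.745)) = 0.2419/0.2646 = 0.9143.
Compose with the further object (u' = -0.330 in the secondary particle frame): u_3 = (-0.330 + 0.914) / (1 + (-0.330)·0.914) = 0.5843/0.6983 = 0.8367.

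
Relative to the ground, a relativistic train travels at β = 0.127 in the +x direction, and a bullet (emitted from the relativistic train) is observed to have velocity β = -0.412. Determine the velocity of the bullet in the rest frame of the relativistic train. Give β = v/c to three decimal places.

β = -0.512

Invert the composition law: u' = (u − v)/(1 − uv/c²).
u' = (-0.412 − 0.127) / (1 − (-0.412)(0.127)) = -0.5390/1.0523 = -0.5122.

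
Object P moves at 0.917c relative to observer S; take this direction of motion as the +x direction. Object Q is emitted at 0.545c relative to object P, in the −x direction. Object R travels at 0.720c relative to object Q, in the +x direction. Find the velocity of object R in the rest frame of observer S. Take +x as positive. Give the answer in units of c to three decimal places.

Apply u = (u' + v)/(1 + u'v/c²) successively, working outward toward observer S.
Start: velocity of object P relative to observer S = 0.9170c.
Compose with object Q (u' = -0.545 in object P frame): u_1 = (-0.545 + 0.917) / (1 + (-0.545)·0.917) = 0.3720/0.5002 = 0.7437.
Compose with object R (u' = 0.720 in object Q frame): u_2 = (0.720 + 0.744) / (1 + 0.720·0.744) = 1.4637/1.5354 = 0.9533.

+0.953c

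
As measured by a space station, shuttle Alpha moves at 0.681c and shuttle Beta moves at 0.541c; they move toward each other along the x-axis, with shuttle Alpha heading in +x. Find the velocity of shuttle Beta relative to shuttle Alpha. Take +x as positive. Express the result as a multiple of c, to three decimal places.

β_A = 0.681, β_B = -0.541.
Transform to A's frame with the inverse velocity-addition law: u' = (u − v)/(1 − uv/c²), taking u = β_B and v = β_A.
u' = (-0.541 − 0.681) / (1 − (0.681)(-0.541)) = -1.2220/1.3684 = -0.8930.

-0.893c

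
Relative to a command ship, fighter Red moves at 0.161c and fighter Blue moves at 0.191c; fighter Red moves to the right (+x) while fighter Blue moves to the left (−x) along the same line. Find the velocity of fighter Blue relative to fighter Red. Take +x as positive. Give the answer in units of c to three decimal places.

-0.341c

β_A = 0.161, β_B = -0.191.
Transform to A's frame with the inverse velocity-addition law: u' = (u − v)/(1 − uv/c²), taking u = β_B and v = β_A.
u' = (-0.191 − 0.161) / (1 − (0.161)(-0.191)) = -0.3520/1.0308 = -0.3415.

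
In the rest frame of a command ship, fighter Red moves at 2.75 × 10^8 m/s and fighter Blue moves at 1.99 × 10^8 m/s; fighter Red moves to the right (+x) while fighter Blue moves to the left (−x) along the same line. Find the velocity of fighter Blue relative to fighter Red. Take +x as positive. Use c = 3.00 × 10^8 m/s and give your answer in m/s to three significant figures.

-2.95 × 10^8 m/s

β_A = 0.917, β_B = -0.663 (dividing each by c = 3.00 × 10^8 m/s).
Transform to A's frame with the inverse velocity-addition law: u' = (u − v)/(1 − uv/c²), taking u = β_B and v = β_A.
u' = (-0.663 − 0.917) / (1 − (0.917)(-0.663)) = -1.5800/1.6081 = -0.9826.
u' = -0.9826 × 3.00 × 10^8 m/s.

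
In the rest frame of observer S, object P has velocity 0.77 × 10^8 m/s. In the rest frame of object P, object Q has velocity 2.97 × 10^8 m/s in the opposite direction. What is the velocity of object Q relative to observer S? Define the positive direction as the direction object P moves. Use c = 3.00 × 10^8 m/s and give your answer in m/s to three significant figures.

In units of c (dividing by 3.00 × 10^8 m/s): v = 0.257, u' = -0.990.
u = (u' + v)/(1 + u'v/c²):
u = (-0.990 + 0.257) / (1 + (-0.990)·0.257) = -0.7333/0.7459 = -0.9832
Converting back: u = -0.9832 × 3.00 × 10^8 m/s.

-2.95 × 10^8 m/s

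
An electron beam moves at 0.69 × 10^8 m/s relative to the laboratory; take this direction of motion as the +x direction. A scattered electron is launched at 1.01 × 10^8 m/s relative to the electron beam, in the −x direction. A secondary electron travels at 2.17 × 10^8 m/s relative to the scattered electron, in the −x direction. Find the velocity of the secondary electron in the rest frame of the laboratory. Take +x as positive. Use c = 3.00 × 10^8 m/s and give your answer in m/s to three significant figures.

-2.32 × 10^8 m/s

Apply u = (u' + v)/(1 + u'v/c²) successively, working outward toward the laboratory.
(Dividing each given speed by c = 3.00 × 10^8 m/s to work in units of c.)
Start: velocity of the electron beam relative to the laboratory = 0.2300c.
Compose with the scattered electron (u' = -0.337 in the electron beam frame): u_1 = (-0.337 + 0.230) / (1 + (-0.337)·0.230) = -0.1067/0.9226 = -0.1156.
Compose with the secondary electron (u' = -0.723 in the scattered electron frame): u_2 = (-0.723 + (-0.116)) / (1 + (-0.723)·(-0.116)) = -0.8390/1.0836 = -0.7742.
So u = -0.7742 × 3.00 × 10^8 m/s.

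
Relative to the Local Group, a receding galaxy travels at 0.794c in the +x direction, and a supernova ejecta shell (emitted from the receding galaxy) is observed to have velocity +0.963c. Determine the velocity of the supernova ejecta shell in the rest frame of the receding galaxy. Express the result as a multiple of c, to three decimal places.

+0.718c

Invert the composition law: u' = (u − v)/(1 − uv/c²).
u' = (0.963 − 0.794) / (1 − (0.963)(0.794)) = 0.1690/0.2354 = 0.7180.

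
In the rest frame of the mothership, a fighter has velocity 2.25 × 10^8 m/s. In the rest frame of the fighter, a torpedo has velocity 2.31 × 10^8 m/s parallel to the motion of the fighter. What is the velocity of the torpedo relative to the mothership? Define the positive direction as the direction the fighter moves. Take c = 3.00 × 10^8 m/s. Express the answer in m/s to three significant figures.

In units of c (dividing by 3.00 × 10^8 m/s): v = 0.750, u' = 0.770.
u = (u' + v)/(1 + u'v/c²):
u = (0.770 + 0.750) / (1 + 0.770·0.750) = 1.5200/1.5775 = 0.9635
(Galilean addition would give +1.520c, exceeding c.)
Converting back: u = 0.9635 × 3.00 × 10^8 m/s.

2.89 × 10^8 m/s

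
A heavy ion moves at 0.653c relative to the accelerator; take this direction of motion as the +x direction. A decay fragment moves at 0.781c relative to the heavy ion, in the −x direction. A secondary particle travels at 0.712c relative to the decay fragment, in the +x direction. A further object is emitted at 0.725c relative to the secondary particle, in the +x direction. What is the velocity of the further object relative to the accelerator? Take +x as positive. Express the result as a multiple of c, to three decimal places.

+0.912c

Apply u = (u' + v)/(1 + u'v/c²) successively, working outward toward the accelerator.
Start: velocity of the heavy ion relative to the accelerator = 0.6530c.
Compose with the decay fragment (u' = -0.781 in the heavy ion frame): u_1 = (-0.781 + 0.653) / (1 + (-0.781)·0.653) = -0.1280/0.4900 = -0.2612.
Compose with the secondary particle (u' = 0.712 in the decay fragment frame): u_2 = (0.712 + (-0.261)) / (1 + 0.712·(-0.261)) = 0.4508/0.8140 = 0.5538.
Compose with the further object (u' = 0.725 in the secondary particle frame): u_3 = (0.725 + 0.554) / (1 + 0.725·0.554) = 1.2788/1.4015 = 0.9124.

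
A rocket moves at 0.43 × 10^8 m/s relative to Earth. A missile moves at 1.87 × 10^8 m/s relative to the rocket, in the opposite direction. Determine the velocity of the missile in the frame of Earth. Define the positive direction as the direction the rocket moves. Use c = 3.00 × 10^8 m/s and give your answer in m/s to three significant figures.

-1.58 × 10^8 m/s

In units of c (dividing by 3.00 × 10^8 m/s): v = 0.143, u' = -0.623.
u = (u' + v)/(1 + u'v/c²):
u = (-0.623 + 0.143) / (1 + (-0.623)·0.143) = -0.4800/0.9107 = -0.5271
Converting back: u = -0.5271 × 3.00 × 10^8 m/s.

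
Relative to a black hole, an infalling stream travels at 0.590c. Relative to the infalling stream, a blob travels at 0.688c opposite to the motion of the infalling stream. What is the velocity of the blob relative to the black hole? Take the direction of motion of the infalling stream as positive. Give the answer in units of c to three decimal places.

-0.165c

With v = 0.590 and u' = -0.688 (in units of c),
u = (u' + v)/(1 + u'v/c²):
u = (-0.688 + 0.590) / (1 + (-0.688)·0.590) = -0.0980/0.5941 = -0.1650
(Galilean addition would give -0.098c.)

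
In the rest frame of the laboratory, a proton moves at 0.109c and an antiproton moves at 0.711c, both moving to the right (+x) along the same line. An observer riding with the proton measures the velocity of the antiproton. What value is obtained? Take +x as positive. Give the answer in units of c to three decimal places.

+0.653c

β_A = 0.109, β_B = 0.711.
Transform to A's frame with the inverse velocity-addition law: u' = (u − v)/(1 − uv/c²), taking u = β_B and v = β_A.
u' = (0.711 − 0.109) / (1 − (0.109)(0.711)) = 0.6020/0.9225 = 0.6526.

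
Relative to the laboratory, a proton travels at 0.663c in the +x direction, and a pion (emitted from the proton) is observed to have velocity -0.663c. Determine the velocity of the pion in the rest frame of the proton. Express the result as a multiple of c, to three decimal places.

-0.921c

Invert the composition law: u' = (u − v)/(1 − uv/c²).
u' = (-0.663 − 0.663) / (1 − (-0.663)(0.663)) = -1.3260/1.4396 = -0.9211.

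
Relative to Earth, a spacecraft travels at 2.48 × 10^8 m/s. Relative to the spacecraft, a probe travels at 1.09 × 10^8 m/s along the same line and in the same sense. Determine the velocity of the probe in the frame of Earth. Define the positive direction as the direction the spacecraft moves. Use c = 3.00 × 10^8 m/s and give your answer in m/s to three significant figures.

In units of c (dividing by 3.00 × 10^8 m/s): v = 0.827, u' = 0.363.
u = (u' + v)/(1 + u'v/c²):
u = (0.363 + 0.827) / (1 + 0.363·0.827) = 1.1900/1.3004 = 0.9151
Converting back: u = 0.9151 × 3.00 × 10^8 m/s.

2.75 × 10^8 m/s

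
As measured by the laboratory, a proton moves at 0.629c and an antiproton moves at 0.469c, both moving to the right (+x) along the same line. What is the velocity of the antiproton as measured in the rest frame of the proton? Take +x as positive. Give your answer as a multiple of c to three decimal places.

-0.227c

β_A = 0.629, β_B = 0.469.
Transform to A's frame with the inverse velocity-addition law: u' = (u − v)/(1 − uv/c²), taking u = β_B and v = β_A.
u' = (0.469 − 0.629) / (1 − (0.629)(0.469)) = -0.1600/0.7050 = -0.2270.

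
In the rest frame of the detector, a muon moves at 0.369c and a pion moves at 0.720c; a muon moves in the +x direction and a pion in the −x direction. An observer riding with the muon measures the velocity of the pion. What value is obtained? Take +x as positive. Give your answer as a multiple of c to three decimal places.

-0.860c

β_A = 0.369, β_B = -0.720.
Transform to A's frame with the inverse velocity-addition law: u' = (u − v)/(1 − uv/c²), taking u = β_B and v = β_A.
u' = (-0.720 − 0.369) / (1 − (0.369)(-0.720)) = -1.0890/1.2657 = -0.8604.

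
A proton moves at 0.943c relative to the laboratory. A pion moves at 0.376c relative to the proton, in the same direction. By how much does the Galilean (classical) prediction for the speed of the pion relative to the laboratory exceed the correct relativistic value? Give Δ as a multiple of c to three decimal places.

Galilean: u_cl = 0.376 + 0.943 = 1.3190.
Relativistic: u_rel = (0.376 + 0.943) / (1 + 0.376·0.943) = 1.3190/1.3546 = 0.9737.
Δ = 1.3190 − 0.9737 = 0.3453.
(The classical prediction exceeds c; the relativistic result does not.)

Δ = 0.345c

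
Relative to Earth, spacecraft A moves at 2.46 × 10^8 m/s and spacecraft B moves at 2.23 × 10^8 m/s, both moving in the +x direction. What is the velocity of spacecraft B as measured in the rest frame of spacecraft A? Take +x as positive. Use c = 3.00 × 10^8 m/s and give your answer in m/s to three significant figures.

-5.89 × 10^7 m/s

β_A = 0.820, β_B = 0.743 (dividing each by c = 3.00 × 10^8 m/s).
Transform to A's frame with the inverse velocity-addition law: u' = (u − v)/(1 − uv/c²), taking u = β_B and v = β_A.
u' = (0.743 − 0.820) / (1 − (0.820)(0.743)) = -0.0767/0.3905 = -0.1963.
u' = -0.1963 × 3.00 × 10^8 m/s.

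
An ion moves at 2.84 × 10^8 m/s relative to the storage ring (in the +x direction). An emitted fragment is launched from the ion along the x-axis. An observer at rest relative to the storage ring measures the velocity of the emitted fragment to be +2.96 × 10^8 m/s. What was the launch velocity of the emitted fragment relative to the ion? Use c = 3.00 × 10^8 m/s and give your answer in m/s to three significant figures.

+1.82 × 10^8 m/s

v = 0.947c, u = 0.987c.
Invert the composition law: u' = (u − v)/(1 − uv/c²).
u' = (0.987 − 0.947) / (1 − (0.987)(0.947)) = 0.0400/0.0660 = 0.6065.
u' = 0.6065 × 3.00 × 10^8 m/s.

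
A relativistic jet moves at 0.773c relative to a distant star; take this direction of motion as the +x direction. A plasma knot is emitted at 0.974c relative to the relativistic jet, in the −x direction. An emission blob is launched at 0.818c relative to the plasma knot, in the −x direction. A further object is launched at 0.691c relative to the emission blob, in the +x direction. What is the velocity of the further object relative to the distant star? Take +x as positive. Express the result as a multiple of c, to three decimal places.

-0.893c

Apply u = (u' + v)/(1 + u'v/c²) successively, working outward toward the distant star.
Start: velocity of the relativistic jet relative to the distant star = 0.7730c.
Compose with the plasma knot (u' = -0.974 in the relativistic jet frame): u_1 = (-0.974 + 0.773) / (1 + (-0.974)·0.773) = -0.2010/0.2471 = -0.8134.
Compose with the emission blob (u' = -0.818 in the plasma knot frame): u_2 = (-0.818 + (-0.813)) / (1 + (-0.818)·(-0.813)) = -1.6314/1.6654 = -0.9796.
Compose with the further object (u' = 0.691 in the emission blob frame): u_3 = (0.691 + (-0.980)) / (1 + 0.691·(-0.980)) = -0.2886/0.3231 = -0.8933.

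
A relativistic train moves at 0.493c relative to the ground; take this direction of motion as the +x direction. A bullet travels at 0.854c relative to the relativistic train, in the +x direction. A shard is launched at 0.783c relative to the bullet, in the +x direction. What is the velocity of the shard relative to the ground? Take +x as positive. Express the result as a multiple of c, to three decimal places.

Apply u = (u' + v)/(1 + u'v/c²) successively, working outward toward the ground.
Start: velocity of the relativistic train relative to the ground = 0.4930c.
Compose with the bullet (u' = 0.854 in the relativistic train frame): u_1 = (0.854 + 0.493) / (1 + 0.854·0.493) = 1.3470/1.4210 = 0.9479.
Compose with the shard (u' = 0.783 in the bullet frame): u_2 = (0.783 + 0.948) / (1 + 0.783·0.948) = 1.7309/1.7422 = 0.9935.

0.994c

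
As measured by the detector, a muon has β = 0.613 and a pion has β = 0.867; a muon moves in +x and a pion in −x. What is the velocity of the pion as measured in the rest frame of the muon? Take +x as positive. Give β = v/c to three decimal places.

β_A = 0.613, β_B = -0.867.
Transform to A's frame with the inverse velocity-addition law: u' = (u − v)/(1 − uv/c²), taking u = β_B and v = β_A.
u' = (-0.867 − 0.613) / (1 − (0.613)(-0.867)) = -1.4800/1.5315 = -0.9664.

β = -0.966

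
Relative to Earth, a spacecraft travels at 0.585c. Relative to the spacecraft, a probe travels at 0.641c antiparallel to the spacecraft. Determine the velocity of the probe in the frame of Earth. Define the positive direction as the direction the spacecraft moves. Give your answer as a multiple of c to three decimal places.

-0.090c

With v = 0.585 and u' = -0.641 (in units of c),
u = (u' + v)/(1 + u'v/c²):
u = (-0.641 + 0.585) / (1 + (-0.641)·0.585) = -0.0560/0.6250 = -0.0896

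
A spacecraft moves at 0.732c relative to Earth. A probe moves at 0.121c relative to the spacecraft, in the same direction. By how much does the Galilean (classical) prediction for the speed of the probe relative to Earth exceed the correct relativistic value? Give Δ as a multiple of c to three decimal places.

Δ = 0.069c

Galilean: u_cl = 0.121 + 0.732 = 0.8530.
Relativistic: u_rel = (0.121 + 0.732) / (1 + 0.121·0.732) = 0.8530/1.0886 = 0.7836.
Δ = 0.8530 − 0.7836 = 0.0694.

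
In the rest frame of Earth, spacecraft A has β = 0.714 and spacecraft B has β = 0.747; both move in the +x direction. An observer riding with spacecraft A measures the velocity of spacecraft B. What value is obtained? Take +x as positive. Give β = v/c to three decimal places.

β_A = 0.714, β_B = 0.747.
Transform to A's frame with the inverse velocity-addition law: u' = (u − v)/(1 − uv/c²), taking u = β_B and v = β_A.
u' = (0.747 − 0.714) / (1 − (0.714)(0.747)) = 0.0330/0.4666 = 0.0707.

β = +0.071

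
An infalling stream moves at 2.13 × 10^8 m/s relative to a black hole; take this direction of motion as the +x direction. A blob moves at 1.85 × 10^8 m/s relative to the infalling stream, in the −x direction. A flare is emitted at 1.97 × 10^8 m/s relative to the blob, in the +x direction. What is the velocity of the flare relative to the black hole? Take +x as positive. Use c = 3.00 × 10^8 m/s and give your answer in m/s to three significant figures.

+2.23 × 10^8 m/s

Apply u = (u' + v)/(1 + u'v/c²) successively, working outward toward the black hole.
(Dividing each given speed by c = 3.00 × 10^8 m/s to work in units of c.)
Start: velocity of the infalling stream relative to the black hole = 0.7100c.
Compose with the blob (u' = -0.617 in the infalling stream frame): u_1 = (-0.617 + 0.710) / (1 + (-0.617)·0.710) = 0.0933/0.5622 = 0.1660.
Compose with the flare (u' = 0.657 in the blob frame): u_2 = (0.657 + 0.166) / (1 + 0.657·0.166) = 0.8227/1.1090 = 0.7418.
So u = 0.7418 × 3.00 × 10^8 m/s.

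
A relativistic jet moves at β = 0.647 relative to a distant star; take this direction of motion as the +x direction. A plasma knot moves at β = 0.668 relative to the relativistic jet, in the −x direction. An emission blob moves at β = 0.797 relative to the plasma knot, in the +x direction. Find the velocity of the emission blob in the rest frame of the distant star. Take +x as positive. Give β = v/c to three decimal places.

β = +0.783

Apply u = (u' + v)/(1 + u'v/c²) successively, working outward toward the distant star.
Start: velocity of the relativistic jet relative to the distant star = 0.6470c.
Compose with the plasma knot (u' = -0.668 in the relativistic jet frame): u_1 = (-0.668 + 0.647) / (1 + (-0.668)·0.647) = -0.0210/0.5678 = -0.0370.
Compose with the emission blob (u' = 0.797 in the plasma knot frame): u_2 = (0.797 + (-0.037)) / (1 + 0.797·(-0.037)) = 0.7600/0.9705 = 0.7831.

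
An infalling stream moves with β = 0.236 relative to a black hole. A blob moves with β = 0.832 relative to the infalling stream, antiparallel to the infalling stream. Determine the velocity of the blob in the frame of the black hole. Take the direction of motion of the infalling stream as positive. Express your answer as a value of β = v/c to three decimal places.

β = -0.742

With v = 0.236 and u' = -0.832 (in units of c),
u = (u' + v)/(1 + u'v/c²):
u = (-0.832 + 0.236) / (1 + (-0.832)·0.236) = -0.5960/0.8036 = -0.7416
(Galilean addition would give -0.596c.)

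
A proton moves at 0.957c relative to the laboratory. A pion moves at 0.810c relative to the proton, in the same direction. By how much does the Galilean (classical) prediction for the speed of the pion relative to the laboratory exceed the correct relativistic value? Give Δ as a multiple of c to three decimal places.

Δ = 0.772c

Galilean: u_cl = 0.810 + 0.957 = 1.7670.
Relativistic: u_rel = (0.810 + 0.957) / (1 + 0.810·0.957) = 1.7670/1.7752 = 0.9954.
Δ = 1.7670 − 0.9954 = 0.7716.
(The classical prediction exceeds c; the relativistic result does not.)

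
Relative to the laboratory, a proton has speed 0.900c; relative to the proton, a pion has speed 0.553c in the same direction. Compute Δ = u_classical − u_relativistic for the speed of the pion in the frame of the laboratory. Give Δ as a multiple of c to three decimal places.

Δ = 0.483c

Galilean: u_cl = 0.553 + 0.900 = 1.4530.
Relativistic: u_rel = (0.553 + 0.900) / (1 + 0.553·0.900) = 1.4530/1.4977 = 0.9702.
Δ = 1.4530 − 0.9702 = 0.4828.
(The classical prediction exceeds c; the relativistic result does not.)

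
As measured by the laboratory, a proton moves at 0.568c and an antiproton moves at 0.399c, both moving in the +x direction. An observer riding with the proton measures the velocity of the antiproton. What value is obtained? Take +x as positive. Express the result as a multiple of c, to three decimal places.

-0.219c

β_A = 0.568, β_B = 0.399.
Transform to A's frame with the inverse velocity-addition law: u' = (u − v)/(1 − uv/c²), taking u = β_B and v = β_A.
u' = (0.399 − 0.568) / (1 − (0.568)(0.399)) = -0.1690/0.7734 = -0.2185.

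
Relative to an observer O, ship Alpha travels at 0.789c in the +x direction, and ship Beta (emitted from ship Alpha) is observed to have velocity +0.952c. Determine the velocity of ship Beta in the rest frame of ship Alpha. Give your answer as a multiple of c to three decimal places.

Invert the composition law: u' = (u − v)/(1 − uv/c²).
u' = (0.952 − 0.789) / (1 − (0.952)(0.789)) = 0.1630/0.2489 = 0.6550.

+0.655c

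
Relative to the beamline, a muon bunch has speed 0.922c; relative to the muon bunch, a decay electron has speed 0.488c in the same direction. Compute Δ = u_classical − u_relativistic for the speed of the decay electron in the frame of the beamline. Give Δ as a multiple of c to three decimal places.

Δ = 0.438c

Galilean: u_cl = 0.488 + 0.922 = 1.4100.
Relativistic: u_rel = (0.488 + 0.922) / (1 + 0.488·0.922) = 1.4100/1.4499 = 0.9725.
Δ = 1.4100 − 0.9725 = 0.4375.
(The classical prediction exceeds c; the relativistic result does not.)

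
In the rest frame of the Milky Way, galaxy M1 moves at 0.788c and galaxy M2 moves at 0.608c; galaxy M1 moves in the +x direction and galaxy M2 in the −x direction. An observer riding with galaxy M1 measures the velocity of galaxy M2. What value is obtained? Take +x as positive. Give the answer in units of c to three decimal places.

β_A = 0.788, β_B = -0.608.
Transform to A's frame with the inverse velocity-addition law: u' = (u − v)/(1 − uv/c²), taking u = β_B and v = β_A.
u' = (-0.608 − 0.788) / (1 − (0.788)(-0.608)) = -1.3960/1.4791 = -0.9438.

-0.944c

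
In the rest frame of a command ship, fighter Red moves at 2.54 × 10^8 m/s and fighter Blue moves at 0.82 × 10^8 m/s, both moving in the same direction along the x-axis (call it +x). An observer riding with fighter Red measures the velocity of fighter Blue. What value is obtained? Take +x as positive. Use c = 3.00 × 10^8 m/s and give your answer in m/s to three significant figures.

-2.24 × 10^8 m/s

β_A = 0.847, β_B = 0.273 (dividing each by c = 3.00 × 10^8 m/s).
Transform to A's frame with the inverse velocity-addition law: u' = (u − v)/(1 − uv/c²), taking u = β_B and v = β_A.
u' = (0.273 − 0.847) / (1 − (0.847)(0.273)) = -0.5733/0.7686 = -0.7460.
u' = -0.7460 × 3.00 × 10^8 m/s.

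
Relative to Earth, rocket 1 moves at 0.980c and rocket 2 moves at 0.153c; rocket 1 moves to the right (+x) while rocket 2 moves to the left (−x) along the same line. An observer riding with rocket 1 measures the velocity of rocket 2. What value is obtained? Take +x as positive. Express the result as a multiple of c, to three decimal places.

β_A = 0.980, β_B = -0.153.
Transform to A's frame with the inverse velocity-addition law: u' = (u − v)/(1 − uv/c²), taking u = β_B and v = β_A.
u' = (-0.153 − 0.980) / (1 − (0.980)(-0.153)) = -1.1330/1.1499 = -0.9853.

-0.985c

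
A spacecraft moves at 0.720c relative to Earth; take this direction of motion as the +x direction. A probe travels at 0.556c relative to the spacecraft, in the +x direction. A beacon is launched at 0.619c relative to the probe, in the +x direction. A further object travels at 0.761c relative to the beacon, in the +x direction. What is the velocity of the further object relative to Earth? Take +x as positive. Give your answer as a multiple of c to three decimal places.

Apply u = (u' + v)/(1 + u'v/c²) successively, working outward toward Earth.
Start: velocity of the spacecraft relative to Earth = 0.7200c.
Compose with the probe (u' = 0.556 in the spacecraft frame): u_1 = (0.556 + 0.720) / (1 + 0.556·0.720) = 1.2760/1.4003 = 0.9112.
Compose with the beacon (u' = 0.619 in the probe frame): u_2 = (0.619 + 0.911) / (1 + 0.619·0.911) = 1.5302/1.5640 = 0.9784.
Compose with the further object (u' = 0.761 in the beacon frame): u_3 = (0.761 + 0.978) / (1 + 0.761·0.978) = 1.7394/1.7445 = 0.9970.

0.997c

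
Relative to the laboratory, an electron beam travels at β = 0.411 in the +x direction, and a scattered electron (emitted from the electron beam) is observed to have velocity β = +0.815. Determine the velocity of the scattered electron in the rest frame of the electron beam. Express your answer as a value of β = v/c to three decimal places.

β = +0.607

Invert the composition law: u' = (u − v)/(1 − uv/c²).
u' = (0.815 − 0.411) / (1 − (0.815)(0.411)) = 0.4040/0.6650 = 0.6075.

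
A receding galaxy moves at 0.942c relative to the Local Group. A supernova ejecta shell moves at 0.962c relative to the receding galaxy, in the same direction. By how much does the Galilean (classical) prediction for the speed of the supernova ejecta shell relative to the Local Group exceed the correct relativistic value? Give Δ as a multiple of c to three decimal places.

Δ = 0.905c

Galilean: u_cl = 0.962 + 0.942 = 1.9040.
Relativistic: u_rel = (0.962 + 0.942) / (1 + 0.962·0.942) = 1.9040/1.9062 = 0.9988.
Δ = 1.9040 − 0.9988 = 0.9052.
(The classical prediction exceeds c; the relativistic result does not.)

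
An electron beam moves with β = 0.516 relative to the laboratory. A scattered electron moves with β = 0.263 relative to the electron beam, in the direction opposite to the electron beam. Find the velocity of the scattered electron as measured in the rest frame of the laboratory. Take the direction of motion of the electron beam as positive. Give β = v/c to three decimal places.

With v = 0.516 and u' = -0.263 (in units of c),
u = (u' + v)/(1 + u'v/c²):
u = (-0.263 + 0.516) / (1 + (-0.263)·0.516) = 0.2530/0.8643 = 0.2927

β = +0.293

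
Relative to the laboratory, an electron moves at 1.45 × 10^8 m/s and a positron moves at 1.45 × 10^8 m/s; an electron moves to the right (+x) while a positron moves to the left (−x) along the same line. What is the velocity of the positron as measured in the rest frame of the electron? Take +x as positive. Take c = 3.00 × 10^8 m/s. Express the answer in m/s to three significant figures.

-2.35 × 10^8 m/s

β_A = 0.483, β_B = -0.483 (dividing each by c = 3.00 × 10^8 m/s).
Transform to A's frame with the inverse velocity-addition law: u' = (u − v)/(1 − uv/c²), taking u = β_B and v = β_A.
u' = (-0.483 − 0.483) / (1 − (0.483)(-0.483)) = -0.9667/1.2336 = -0.7836.
u' = -0.7836 × 3.00 × 10^8 m/s.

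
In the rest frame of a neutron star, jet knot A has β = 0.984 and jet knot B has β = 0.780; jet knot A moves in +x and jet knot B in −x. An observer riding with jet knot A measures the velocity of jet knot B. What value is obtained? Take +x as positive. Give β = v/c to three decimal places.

β = -0.998

β_A = 0.984, β_B = -0.780.
Transform to A's frame with the inverse velocity-addition law: u' = (u − v)/(1 − uv/c²), taking u = β_B and v = β_A.
u' = (-0.780 − 0.984) / (1 − (0.984)(-0.780)) = -1.7640/1.7675 = -0.9980.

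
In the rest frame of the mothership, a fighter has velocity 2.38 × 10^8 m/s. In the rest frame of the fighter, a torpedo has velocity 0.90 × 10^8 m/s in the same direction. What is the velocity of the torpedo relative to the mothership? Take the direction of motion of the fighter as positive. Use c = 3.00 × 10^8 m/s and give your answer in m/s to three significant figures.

2.65 × 10^8 m/s

In units of c (dividing by 3.00 × 10^8 m/s): v = 0.793, u' = 0.300.
u = (u' + v)/(1 + u'v/c²):
u = (0.300 + 0.793) / (1 + 0.300·0.793) = 1.0933/1.2380 = 0.8831
Converting back: u = 0.8831 × 3.00 × 10^8 m/s.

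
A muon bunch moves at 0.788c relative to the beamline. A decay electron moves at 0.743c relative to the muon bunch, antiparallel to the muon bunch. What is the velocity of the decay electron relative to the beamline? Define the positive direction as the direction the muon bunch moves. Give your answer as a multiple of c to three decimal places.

+0.109c

With v = 0.788 and u' = -0.743 (in units of c),
u = (u' + v)/(1 + u'v/c²):
u = (-0.743 + 0.788) / (1 + (-0.743)·0.788) = 0.0450/0.4145 = 0.1086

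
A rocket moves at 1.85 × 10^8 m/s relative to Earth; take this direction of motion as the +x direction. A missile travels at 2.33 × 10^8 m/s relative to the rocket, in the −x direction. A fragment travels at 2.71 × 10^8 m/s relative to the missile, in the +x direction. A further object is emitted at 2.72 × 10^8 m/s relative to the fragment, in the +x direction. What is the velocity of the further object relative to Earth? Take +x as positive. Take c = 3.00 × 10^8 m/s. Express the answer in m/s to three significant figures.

Apply u = (u' + v)/(1 + u'v/c²) successively, working outward toward Earth.
(Dividing each given speed by c = 3.00 × 10^8 m/s to work in units of c.)
Start: velocity of the rocket relative to Earth = 0.6167c.
Compose with the missile (u' = -0.777 in the rocket frame): u_1 = (-0.777 + 0.617) / (1 + (-0.777)·0.617) = -0.1600/0.5211 = -0.3071.
Compose with the fragment (u' = 0.903 in the missile frame): u_2 = (0.903 + (-0.307)) / (1 + 0.903·(-0.307)) = 0.5963/0.7226 = 0.8251.
Compose with the further object (u' = 0.907 in the fragment frame): u_3 = (0.907 + 0.825) / (1 + 0.907·0.825) = 1.7318/1.7481 = 0.9907.
So u = 0.9907 × 3.00 × 10^8 m/s.

+2.97 × 10^8 m/s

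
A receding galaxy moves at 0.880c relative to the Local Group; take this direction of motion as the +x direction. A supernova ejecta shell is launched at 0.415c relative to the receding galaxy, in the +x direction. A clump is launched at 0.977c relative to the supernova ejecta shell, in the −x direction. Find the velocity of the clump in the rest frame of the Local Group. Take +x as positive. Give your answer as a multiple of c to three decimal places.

Apply u = (u' + v)/(1 + u'v/c²) successively, working outward toward the Local Group.
Start: velocity of the receding galaxy relative to the Local Group = 0.8800c.
Compose with the supernova ejecta shell (u' = 0.415 in the receding galaxy frame): u_1 = (0.415 + 0.880) / (1 + 0.415·0.880) = 1.2950/1.3652 = 0.9486.
Compose with the clump (u' = -0.977 in the supernova ejecta shell frame): u_2 = (-0.977 + 0.949) / (1 + (-0.977)·0.949) = -0.0284/0.0732 = -0.3881.

-0.388c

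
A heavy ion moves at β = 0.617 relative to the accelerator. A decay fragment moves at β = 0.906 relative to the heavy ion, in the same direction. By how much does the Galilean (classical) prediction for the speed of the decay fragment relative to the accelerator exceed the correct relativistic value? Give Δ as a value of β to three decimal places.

Δ = 0.546

Galilean: u_cl = 0.906 + 0.617 = 1.5230.
Relativistic: u_rel = (0.906 + 0.617) / (1 + 0.906·0.617) = 1.5230/1.5590 = 0.9769.
Δ = 1.5230 − 0.9769 = 0.5461.
(The classical prediction exceeds c; the relativistic result does not.)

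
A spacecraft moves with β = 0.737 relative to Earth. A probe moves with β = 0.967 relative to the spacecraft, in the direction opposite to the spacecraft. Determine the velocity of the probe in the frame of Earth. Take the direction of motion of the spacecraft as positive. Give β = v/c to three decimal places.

With v = 0.737 and u' = -0.967 (in units of c),
u = (u' + v)/(1 + u'v/c²):
u = (-0.967 + 0.737) / (1 + (-0.967)·0.737) = -0.2300/0.2873 = -0.8005

β = -0.800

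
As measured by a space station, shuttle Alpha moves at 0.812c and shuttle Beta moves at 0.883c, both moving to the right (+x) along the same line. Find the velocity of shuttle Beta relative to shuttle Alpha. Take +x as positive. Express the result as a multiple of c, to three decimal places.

+0.251c

β_A = 0.812, β_B = 0.883.
Transform to A's frame with the inverse velocity-addition law: u' = (u − v)/(1 − uv/c²), taking u = β_B and v = β_A.
u' = (0.883 − 0.812) / (1 − (0.812)(0.883)) = 0.0710/0.2830 = 0.2509.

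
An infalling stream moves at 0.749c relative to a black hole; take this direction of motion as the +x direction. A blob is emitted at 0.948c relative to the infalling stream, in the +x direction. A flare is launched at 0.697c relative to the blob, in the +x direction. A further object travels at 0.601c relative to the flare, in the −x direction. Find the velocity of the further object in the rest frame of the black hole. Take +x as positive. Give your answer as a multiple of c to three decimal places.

Apply u = (u' + v)/(1 + u'v/c²) successively, working outward toward the black hole.
Start: velocity of the infalling stream relative to the black hole = 0.7490c.
Compose with the blob (u' = 0.948 in the infalling stream frame): u_1 = (0.948 + 0.749) / (1 + 0.948·0.749) = 1.6970/1.7101 = 0.9924.
Compose with the flare (u' = 0.697 in the blob frame): u_2 = (0.697 + 0.992) / (1 + 0.697·0.992) = 1.6894/1.6917 = 0.9986.
Compose with the further object (u' = -0.601 in the flare frame): u_3 = (-0.601 + 0.999) / (1 + (-0.601)·0.999) = 0.3976/0.3998 = 0.9945.

+0.995c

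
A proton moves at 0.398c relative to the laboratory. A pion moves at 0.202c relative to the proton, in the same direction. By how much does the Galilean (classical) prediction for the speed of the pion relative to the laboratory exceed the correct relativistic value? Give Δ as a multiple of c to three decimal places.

Galilean: u_cl = 0.202 + 0.398 = 0.6000.
Relativistic: u_rel = (0.202 + 0.398) / (1 + 0.202·0.398) = 0.6000/1.0804 = 0.5554.
Δ = 0.6000 − 0.5554 = 0.0446.

Δ = 0.045c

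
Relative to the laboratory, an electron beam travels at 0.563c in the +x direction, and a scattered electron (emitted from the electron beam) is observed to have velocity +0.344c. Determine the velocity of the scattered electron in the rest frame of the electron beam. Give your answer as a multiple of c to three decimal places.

Invert the composition law: u' = (u − v)/(1 − uv/c²).
u' = (0.344 − 0.563) / (1 − (0.344)(0.563)) = -0.2190/0.8063 = -0.2716.

-0.272c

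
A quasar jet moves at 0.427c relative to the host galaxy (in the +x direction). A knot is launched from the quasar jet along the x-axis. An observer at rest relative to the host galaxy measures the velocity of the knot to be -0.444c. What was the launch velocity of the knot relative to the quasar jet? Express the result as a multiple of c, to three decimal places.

Invert the composition law: u' = (u − v)/(1 − uv/c²).
u' = (-0.444 − 0.427) / (1 − (-0.444)(0.427)) = -0.8710/1.1896 = -0.7322.

-0.732c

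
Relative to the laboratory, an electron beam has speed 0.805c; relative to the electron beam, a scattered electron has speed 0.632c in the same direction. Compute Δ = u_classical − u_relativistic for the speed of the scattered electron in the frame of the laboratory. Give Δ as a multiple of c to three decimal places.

Δ = 0.485c

Galilean: u_cl = 0.632 + 0.805 = 1.4370.
Relativistic: u_rel = (0.632 + 0.805) / (1 + 0.632·0.805) = 1.4370/1.5088 = 0.9524.
Δ = 1.4370 − 0.9524 = 0.4846.
(The classical prediction exceeds c; the relativistic result does not.)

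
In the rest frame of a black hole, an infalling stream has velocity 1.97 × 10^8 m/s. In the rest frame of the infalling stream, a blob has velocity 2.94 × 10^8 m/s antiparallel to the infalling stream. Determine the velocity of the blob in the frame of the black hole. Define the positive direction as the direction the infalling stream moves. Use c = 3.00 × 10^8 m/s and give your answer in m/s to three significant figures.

-2.72 × 10^8 m/s

In units of c (dividing by 3.00 × 10^8 m/s): v = 0.657, u' = -0.980.
u = (u' + v)/(1 + u'v/c²):
u = (-0.980 + 0.657) / (1 + (-0.980)·0.657) = -0.3233/0.3565 = -0.9071
Converting back: u = -0.9071 × 3.00 × 10^8 m/s.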